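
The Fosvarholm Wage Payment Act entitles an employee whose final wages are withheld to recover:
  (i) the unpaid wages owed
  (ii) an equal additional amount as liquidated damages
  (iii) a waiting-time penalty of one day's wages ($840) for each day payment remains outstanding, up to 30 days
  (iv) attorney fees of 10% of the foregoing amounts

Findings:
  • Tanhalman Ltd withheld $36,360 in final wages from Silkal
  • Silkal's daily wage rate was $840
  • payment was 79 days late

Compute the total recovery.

$107,712

Liquidated damages (equal amount): $36,360
Penalty days: min(79, 30) = 30
Waiting-time penalty: 30 × $840 = $25,200
Subtotal: $36,360 + $36,360 + $25,200 = $97,920
Attorney fees: 10% of $97,920 = $9,792
Total award: $97,920 + $9,792 = $107,712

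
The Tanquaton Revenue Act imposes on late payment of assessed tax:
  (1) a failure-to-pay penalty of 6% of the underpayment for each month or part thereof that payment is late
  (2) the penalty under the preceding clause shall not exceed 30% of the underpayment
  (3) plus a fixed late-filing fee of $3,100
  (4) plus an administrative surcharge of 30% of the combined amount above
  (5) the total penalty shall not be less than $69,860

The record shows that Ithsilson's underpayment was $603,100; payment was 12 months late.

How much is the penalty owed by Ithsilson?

$239,239

Accrued rate: 6% × 12 = 72%, capped at 30% → 30%
Failure-to-pay penalty: 30% of $603,100 = $180,930
Penalty before surcharge: $180,930 + $3,100 = $184,030
Administrative surcharge: 30% of $184,030 = $55,209
Total penalty: $184,030 + $55,209 = $239,239
Minimum $69,860: $239,239 meets the minimum, no increase.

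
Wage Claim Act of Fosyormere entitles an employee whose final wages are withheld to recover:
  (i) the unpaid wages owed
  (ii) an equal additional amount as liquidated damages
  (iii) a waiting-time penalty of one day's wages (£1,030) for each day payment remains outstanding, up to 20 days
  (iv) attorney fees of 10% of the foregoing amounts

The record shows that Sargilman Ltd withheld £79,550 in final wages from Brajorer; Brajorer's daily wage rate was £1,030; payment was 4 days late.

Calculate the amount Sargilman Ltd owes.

£179,542

Liquidated damages (equal amount): £79,550
Penalty days: min(4, 20) = 4
Waiting-time penalty: 4 × £1,030 = £4,120
Subtotal: £79,550 + £79,550 + £4,120 = £163,220
Attorney fees: 10% of £163,220 = £16,322
Total award: £163,220 + £16,322 = £179,542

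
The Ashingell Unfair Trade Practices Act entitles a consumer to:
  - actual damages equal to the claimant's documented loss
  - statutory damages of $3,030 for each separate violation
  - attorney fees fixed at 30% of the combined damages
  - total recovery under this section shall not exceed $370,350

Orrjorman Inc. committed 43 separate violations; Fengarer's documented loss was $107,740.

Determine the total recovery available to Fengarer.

Statutory damages: 43 × $3,030 = $130,290
Combined damages: $107,740 + $130,290 = $238,030
Attorney fees: 30% of $238,030 = $71,409
Total before cap: $238,030 + $71,409 = $309,439
Cap at $370,350: $309,439 is within the cap, no reduction.

$309,439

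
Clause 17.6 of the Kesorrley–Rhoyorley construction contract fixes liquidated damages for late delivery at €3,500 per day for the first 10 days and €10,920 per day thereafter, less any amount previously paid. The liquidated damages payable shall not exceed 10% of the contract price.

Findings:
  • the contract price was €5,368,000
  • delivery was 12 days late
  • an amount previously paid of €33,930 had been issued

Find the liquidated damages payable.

First 10 days: 10 × €3,500 = €35,000
Remaining days: (12 − 10) × €10,920 = €21,840
Accrued per-day damages: €35,000 + €21,840 = €56,840
Less amount previously paid: €56,840 − €33,930 = €22,910
Cap: 10% of €5,368,000 = €536,800
Cap at €536,800: €22,910 is within the cap, no reduction.

€22,910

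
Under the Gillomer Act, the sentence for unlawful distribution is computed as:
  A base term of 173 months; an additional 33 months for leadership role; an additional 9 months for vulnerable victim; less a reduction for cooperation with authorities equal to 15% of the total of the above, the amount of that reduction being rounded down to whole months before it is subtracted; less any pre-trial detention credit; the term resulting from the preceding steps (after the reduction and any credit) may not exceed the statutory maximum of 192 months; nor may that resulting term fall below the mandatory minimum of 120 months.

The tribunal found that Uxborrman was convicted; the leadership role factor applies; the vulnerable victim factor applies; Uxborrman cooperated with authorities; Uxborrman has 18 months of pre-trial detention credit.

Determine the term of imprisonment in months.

Leadership role enhancement: +33 months
Vulnerable victim enhancement: +9 months
Adjusted term: 173 months + 33 months + 9 months = 215 months
Cooperation with authorities reduction: 15% of 215 months = 32 months (rounded down)
After reduction: 215 − 32 = 183 months
Less pre-trial detention credit: 183 months − 18 months = 165 months
Cap at 192 months: 165 months is within the cap, no reduction.
Minimum 120 months: 165 months meets the minimum, no increase.

Sentence: 165 months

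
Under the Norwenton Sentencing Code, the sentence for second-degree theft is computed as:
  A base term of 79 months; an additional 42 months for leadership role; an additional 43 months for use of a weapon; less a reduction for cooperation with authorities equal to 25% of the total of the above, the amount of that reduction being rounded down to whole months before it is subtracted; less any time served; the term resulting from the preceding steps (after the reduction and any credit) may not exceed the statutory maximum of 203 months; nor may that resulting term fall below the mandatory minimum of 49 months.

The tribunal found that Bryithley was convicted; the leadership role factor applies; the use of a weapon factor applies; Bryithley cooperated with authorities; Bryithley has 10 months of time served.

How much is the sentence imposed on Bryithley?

Leadership role enhancement: +42 months
Use of a weapon enhancement: +43 months
Adjusted term: 79 months + 42 months + 43 months = 164 months
Cooperation with authorities reduction: 25% of 164 months = 41 months (rounded down)
After reduction: 164 − 41 = 123 months
Less time served: 123 months − 10 months = 113 months
Cap at 203 months: 113 months is within the cap, no reduction.
Minimum 49 months: 113 months meets the minimum, no increase.

Sentence: 113 months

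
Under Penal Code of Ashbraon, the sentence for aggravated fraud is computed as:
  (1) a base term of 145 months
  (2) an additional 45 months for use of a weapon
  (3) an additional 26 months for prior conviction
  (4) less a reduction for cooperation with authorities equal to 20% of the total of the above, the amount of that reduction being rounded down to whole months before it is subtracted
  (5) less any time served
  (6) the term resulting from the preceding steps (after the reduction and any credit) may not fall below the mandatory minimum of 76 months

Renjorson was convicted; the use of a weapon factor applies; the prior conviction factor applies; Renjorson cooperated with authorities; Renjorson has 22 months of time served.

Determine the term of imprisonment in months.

Use of a weapon enhancement: +45 months
Prior conviction enhancement: +26 months
Adjusted term: 145 months + 45 months + 26 months = 216 months
Cooperation with authorities reduction: 20% of 216 months = 43 months (rounded down)
After reduction: 216 − 43 = 173 months
Less time served: 173 months − 22 months = 151 months
Minimum 76 months: 151 months meets the minimum, no increase.

151 months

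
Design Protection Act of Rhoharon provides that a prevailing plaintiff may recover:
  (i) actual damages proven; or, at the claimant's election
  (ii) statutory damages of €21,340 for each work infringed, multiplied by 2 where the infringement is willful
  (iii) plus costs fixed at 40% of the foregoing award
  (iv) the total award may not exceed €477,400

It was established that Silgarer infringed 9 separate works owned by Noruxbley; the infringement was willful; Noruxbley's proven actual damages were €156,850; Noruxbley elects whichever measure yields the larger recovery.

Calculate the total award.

€477,400

Statutory damages: 9 × €21,340 = €192,060
Doubled: 2 × €192,060 = €384,120
Greater of actual damages (€156,850) or enhanced statutory damages (€384,120): €384,120
Costs: 40% of €384,120 = €153,648
Award plus costs: €384,120 + €153,648 = €537,768
Cap at €477,400: €537,768 exceeds the cap → €477,400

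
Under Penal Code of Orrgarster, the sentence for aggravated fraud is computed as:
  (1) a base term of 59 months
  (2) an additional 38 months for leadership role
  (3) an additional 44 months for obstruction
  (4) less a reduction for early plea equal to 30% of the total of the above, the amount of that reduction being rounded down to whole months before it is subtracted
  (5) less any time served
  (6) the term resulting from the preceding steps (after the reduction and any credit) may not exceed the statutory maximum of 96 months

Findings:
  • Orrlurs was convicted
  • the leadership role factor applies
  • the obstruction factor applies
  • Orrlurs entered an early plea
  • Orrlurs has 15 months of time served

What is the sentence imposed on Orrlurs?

Leadership role enhancement: +38 months
Obstruction enhancement: +44 months
Adjusted term: 59 months + 38 months + 44 months = 141 months
Early plea reduction: 30% of 141 months = 42 months (rounded down)
After reduction: 141 − 42 = 99 months
Less time served: 99 months − 15 months = 84 months
Cap at 96 months: 84 months is within the cap, no reduction.

Sentence: 84 months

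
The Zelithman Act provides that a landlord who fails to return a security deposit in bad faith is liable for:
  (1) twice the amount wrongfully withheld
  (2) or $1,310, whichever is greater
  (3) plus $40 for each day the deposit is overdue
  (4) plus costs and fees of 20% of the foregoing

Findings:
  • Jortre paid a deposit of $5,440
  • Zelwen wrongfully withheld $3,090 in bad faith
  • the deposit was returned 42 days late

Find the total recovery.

Doubled: 2 × $3,090 = $6,180
Minimum $1,310: $6,180 meets the minimum, no increase.
Late-return penalty: 42 × $40 = $1,680
Damages plus late penalty: $6,180 + $1,680 = $7,860
Costs and fees: 20% of $7,860 = $1,572
Total recovery: $7,860 + $1,572 = $9,432

Recovery: $9,432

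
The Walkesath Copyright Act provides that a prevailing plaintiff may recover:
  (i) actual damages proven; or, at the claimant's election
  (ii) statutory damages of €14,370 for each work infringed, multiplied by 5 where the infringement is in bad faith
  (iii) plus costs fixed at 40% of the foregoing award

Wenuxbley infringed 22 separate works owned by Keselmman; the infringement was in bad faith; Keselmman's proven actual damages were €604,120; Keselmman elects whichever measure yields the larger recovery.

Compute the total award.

Statutory damages: 22 × €14,370 = €316,140
Multiplied by 5: 5 × €316,140 = €1,580,700
Greater of actual damages (€604,120) or enhanced statutory damages (€1,580,700): €1,580,700
Costs: 40% of €1,580,700 = €632,280
Award plus costs: €1,580,700 + €632,280 = €2,212,980

€2,212,980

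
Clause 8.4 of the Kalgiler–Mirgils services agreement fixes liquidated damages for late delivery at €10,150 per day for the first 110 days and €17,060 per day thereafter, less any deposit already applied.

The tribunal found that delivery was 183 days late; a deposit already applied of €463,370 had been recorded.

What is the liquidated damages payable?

First 110 days: 110 × €10,150 = €1,116,500
Remaining days: (183 − 110) × €17,060 = €1,245,380
Accrued per-day damages: €1,116,500 + €1,245,380 = €2,361,880
Less deposit already applied: €2,361,880 − €463,370 = €1,898,510

€1,898,510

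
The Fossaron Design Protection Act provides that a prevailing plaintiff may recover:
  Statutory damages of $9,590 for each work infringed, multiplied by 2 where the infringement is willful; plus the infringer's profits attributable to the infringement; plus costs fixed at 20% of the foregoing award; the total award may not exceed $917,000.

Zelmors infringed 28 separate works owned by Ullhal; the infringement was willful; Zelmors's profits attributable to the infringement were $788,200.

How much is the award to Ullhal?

Statutory damages: 28 × $9,590 = $268,520
Doubled: 2 × $268,520 = $537,040
Combined award: $537,040 + $788,200 = $1,325,240
Costs: 20% of $1,325,240 = $265,048
Award plus costs: $1,325,240 + $265,048 = $1,590,288
Cap at $917,000: $1,590,288 exceeds the cap → $917,000

$917,000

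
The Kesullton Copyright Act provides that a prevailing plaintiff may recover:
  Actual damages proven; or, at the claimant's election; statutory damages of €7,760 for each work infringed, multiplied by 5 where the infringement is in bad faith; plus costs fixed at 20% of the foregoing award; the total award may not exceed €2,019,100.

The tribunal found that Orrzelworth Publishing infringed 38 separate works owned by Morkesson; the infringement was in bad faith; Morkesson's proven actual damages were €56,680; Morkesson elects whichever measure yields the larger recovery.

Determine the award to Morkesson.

Statutory damages: 38 × €7,760 = €294,880
Multiplied by 5: 5 × €294,880 = €1,474,400
Greater of actual damages (€56,680) or enhanced statutory damages (€1,474,400): €1,474,400
Costs: 20% of €1,474,400 = €294,880
Award plus costs: €1,474,400 + €294,880 = €1,769,280
Cap at €2,019,100: €1,769,280 is within the cap, no reduction.

€1,769,280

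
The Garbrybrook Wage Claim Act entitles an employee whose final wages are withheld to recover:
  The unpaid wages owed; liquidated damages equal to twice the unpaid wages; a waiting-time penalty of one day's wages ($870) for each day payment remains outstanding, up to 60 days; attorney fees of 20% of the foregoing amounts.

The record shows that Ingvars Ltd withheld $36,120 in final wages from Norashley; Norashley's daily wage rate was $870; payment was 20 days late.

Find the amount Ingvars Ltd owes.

$150,912

Doubled: 2 × $36,120 = $72,240
Penalty days: min(20, 60) = 20
Waiting-time penalty: 20 × $870 = $17,400
Subtotal: $36,120 + $72,240 + $17,400 = $125,760
Attorney fees: 20% of $125,760 = $25,152
Total award: $125,760 + $25,152 = $150,912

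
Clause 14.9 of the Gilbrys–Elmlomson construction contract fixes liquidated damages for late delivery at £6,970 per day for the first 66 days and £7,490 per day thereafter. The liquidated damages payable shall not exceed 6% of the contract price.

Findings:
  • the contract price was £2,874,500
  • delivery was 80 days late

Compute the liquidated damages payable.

First 66 days: 66 × £6,970 = £460,020
Remaining days: (80 − 66) × £7,490 = £104,860
Accrued per-day damages: £460,020 + £104,860 = £564,880
Cap: 6% of £2,874,500 = £172,470
Cap at £172,470: £564,880 exceeds the cap → £172,470

£172,470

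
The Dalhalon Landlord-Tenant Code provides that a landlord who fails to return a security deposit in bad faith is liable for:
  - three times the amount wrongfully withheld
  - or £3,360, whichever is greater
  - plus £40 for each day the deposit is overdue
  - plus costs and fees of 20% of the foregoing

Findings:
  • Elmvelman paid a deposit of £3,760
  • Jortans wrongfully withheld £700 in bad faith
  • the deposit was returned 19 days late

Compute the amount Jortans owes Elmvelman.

Recovery: £4,944

Trebled: 3 × £700 = £2,100
Minimum £3,360: £2,100 is below the minimum → £3,360
Late-return penalty: 19 × £40 = £760
Damages plus late penalty: £3,360 + £760 = £4,120
Costs and fees: 20% of £4,120 = £824
Total recovery: £4,120 + £824 = £4,944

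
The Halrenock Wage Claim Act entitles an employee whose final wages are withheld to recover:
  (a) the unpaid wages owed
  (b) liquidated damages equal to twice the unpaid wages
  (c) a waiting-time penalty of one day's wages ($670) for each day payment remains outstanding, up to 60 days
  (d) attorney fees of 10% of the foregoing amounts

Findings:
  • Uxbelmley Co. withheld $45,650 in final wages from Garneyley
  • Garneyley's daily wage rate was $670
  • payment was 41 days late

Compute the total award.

$180,862

Doubled: 2 × $45,650 = $91,300
Penalty days: min(41, 60) = 41
Waiting-time penalty: 41 × $670 = $27,470
Subtotal: $45,650 + $91,300 + $27,470 = $164,420
Attorney fees: 10% of $164,420 = $16,442
Total award: $164,420 + $16,442 = $180,862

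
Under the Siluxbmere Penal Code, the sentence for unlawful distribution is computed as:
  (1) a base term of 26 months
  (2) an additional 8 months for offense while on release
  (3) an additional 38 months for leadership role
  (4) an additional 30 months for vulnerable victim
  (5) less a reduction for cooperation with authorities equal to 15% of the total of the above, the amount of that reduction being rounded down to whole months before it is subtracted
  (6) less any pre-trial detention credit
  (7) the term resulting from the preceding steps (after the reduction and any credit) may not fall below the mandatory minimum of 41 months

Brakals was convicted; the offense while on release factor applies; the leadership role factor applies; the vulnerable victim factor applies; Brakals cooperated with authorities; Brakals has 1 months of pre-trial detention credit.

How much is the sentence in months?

Offense while on release enhancement: +8 months
Leadership role enhancement: +38 months
Vulnerable victim enhancement: +30 months
Adjusted term: 26 months + 8 months + 38 months + 30 months = 102 months
Cooperation with authorities reduction: 15% of 102 months = 15 months (rounded down)
After reduction: 102 − 15 = 87 months
Less pre-trial detention credit: 87 months − 1 months = 86 months
Minimum 41 months: 86 months meets the minimum, no increase.

Sentence: 86 months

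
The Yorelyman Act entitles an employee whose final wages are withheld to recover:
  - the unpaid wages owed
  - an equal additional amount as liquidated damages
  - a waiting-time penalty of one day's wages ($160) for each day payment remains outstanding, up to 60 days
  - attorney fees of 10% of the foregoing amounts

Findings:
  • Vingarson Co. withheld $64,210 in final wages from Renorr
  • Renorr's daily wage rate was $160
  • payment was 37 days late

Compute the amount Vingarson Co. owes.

$147,774

Liquidated damages (equal amount): $64,210
Penalty days: min(37, 60) = 37
Waiting-time penalty: 37 × $160 = $5,920
Subtotal: $64,210 + $64,210 + $5,920 = $134,340
Attorney fees: 10% of $134,340 = $13,434
Total award: $134,340 + $13,434 = $147,774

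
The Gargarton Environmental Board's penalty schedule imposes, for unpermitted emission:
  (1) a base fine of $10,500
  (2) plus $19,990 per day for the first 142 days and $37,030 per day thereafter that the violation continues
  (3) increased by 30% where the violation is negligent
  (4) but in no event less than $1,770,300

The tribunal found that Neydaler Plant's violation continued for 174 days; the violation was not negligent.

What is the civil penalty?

First 142 days: 142 × $19,990 = $2,838,580
Remaining days: (174 − 142) × $37,030 = $1,184,960
Per-day component: $2,838,580 + $1,184,960 = $4,023,540
Base plus per-day: $10,500 + $4,023,540 = $4,034,040
The violation was not negligent: no 30% increase.
Minimum $1,770,300: $4,034,040 meets the minimum, no increase.

$4,034,040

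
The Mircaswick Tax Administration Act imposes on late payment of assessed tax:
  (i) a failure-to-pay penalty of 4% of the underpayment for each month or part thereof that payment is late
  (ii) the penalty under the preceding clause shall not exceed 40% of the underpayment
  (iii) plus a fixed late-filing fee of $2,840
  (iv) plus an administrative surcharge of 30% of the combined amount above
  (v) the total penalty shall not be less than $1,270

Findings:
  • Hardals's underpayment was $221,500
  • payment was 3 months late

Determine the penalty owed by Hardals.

$38,246

Accrued rate: 4% × 3 = 12%, capped at 40% → 12%
Failure-to-pay penalty: 12% of $221,500 = $26,580
Penalty before surcharge: $26,580 + $2,840 = $29,420
Administrative surcharge: 30% of $29,420 = $8,826
Total penalty: $29,420 + $8,826 = $38,246
Minimum $1,270: $38,246 meets the minimum, no increase.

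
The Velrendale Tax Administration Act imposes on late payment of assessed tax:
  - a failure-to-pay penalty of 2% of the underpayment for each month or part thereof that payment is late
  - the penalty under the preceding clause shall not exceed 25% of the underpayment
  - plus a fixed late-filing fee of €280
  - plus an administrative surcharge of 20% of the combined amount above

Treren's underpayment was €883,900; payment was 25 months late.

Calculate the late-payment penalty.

Accrued rate: 2% × 25 = 50%, capped at 25% → 25%
Failure-to-pay penalty: 25% of €883,900 = €220,975
Penalty before surcharge: €220,975 + €280 = €221,255
Administrative surcharge: 20% of €221,255 = €44,251
Total penalty: €221,255 + €44,251 = €265,506

€265,506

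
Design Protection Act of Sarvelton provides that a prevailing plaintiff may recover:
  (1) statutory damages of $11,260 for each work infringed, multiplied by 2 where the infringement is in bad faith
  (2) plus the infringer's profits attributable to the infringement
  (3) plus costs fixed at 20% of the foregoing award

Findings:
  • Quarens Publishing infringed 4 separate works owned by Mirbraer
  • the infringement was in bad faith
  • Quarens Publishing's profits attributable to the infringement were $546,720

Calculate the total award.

Statutory damages: 4 × $11,260 = $45,040
Doubled: 2 × $45,040 = $90,080
Combined award: $90,080 + $546,720 = $636,800
Costs: 20% of $636,800 = $127,360
Award plus costs: $636,800 + $127,360 = $764,160

$764,160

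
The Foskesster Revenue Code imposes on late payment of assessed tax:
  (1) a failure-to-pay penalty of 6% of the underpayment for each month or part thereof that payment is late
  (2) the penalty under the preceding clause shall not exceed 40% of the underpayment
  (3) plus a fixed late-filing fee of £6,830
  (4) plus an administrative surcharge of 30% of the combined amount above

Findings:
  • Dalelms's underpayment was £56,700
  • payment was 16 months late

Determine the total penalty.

Accrued rate: 6% × 16 = 96%, capped at 40% → 40%
Failure-to-pay penalty: 40% of £56,700 = £22,680
Penalty before surcharge: £22,680 + £6,830 = £29,510
Administrative surcharge: 30% of £29,510 = £8,853
Total penalty: £29,510 + £8,853 = £38,363

£38,363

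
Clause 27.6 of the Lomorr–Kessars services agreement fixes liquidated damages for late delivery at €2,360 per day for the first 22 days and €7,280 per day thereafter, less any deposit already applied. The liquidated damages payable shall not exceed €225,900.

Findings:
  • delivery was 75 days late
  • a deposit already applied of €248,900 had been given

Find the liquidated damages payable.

First 22 days: 22 × €2,360 = €51,920
Remaining days: (75 − 22) × €7,280 = €385,840
Accrued per-day damages: €51,920 + €385,840 = €437,760
Less deposit already applied: €437,760 − €248,900 = €188,860
Cap at €225,900: €188,860 is within the cap, no reduction.

€188,860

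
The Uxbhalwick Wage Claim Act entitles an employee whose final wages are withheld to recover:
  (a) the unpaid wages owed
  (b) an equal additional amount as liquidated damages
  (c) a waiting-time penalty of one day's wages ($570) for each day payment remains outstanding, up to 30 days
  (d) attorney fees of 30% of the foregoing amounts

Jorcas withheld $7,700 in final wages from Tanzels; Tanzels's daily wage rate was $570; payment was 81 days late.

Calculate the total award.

$42,250

Liquidated damages (equal amount): $7,700
Penalty days: min(81, 30) = 30
Waiting-time penalty: 30 × $570 = $17,100
Subtotal: $7,700 + $7,700 + $17,100 = $32,500
Attorney fees: 30% of $32,500 = $9,750
Total award: $32,500 + $9,750 = $42,250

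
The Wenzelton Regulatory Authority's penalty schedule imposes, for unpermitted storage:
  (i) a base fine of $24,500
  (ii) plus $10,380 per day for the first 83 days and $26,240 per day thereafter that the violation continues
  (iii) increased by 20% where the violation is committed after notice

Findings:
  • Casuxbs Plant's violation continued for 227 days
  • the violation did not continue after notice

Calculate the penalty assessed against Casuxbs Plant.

Civil penalty: $4,664,600

First 83 days: 83 × $10,380 = $861,540
Remaining days: (227 − 83) × $26,240 = $3,778,560
Per-day component: $861,540 + $3,778,560 = $4,640,100
Base plus per-day: $24,500 + $4,640,100 = $4,664,600
The violation did not continue after notice: no 20% increase.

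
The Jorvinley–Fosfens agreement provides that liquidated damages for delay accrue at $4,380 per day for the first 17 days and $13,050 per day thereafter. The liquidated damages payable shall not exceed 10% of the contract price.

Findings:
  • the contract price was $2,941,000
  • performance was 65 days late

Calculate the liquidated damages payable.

$294,100

First 17 days: 17 × $4,380 = $74,460
Remaining days: (65 − 17) × $13,050 = $626,400
Accrued per-day damages: $74,460 + $626,400 = $700,860
Cap: 10% of $2,941,000 = $294,100
Cap at $294,100: $700,860 exceeds the cap → $294,100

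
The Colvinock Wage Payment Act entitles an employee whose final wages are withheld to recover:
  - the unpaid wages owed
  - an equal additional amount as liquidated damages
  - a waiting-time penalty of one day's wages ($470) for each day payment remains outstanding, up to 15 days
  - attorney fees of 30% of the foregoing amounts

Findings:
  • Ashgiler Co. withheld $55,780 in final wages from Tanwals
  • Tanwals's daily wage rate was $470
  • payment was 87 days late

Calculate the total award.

$154,193

Liquidated damages (equal amount): $55,780
Penalty days: min(87, 15) = 15
Waiting-time penalty: 15 × $470 = $7,050
Subtotal: $55,780 + $55,780 + $7,050 = $118,610
Attorney fees: 30% of $118,610 = $35,583
Total award: $118,610 + $35,583 = $154,193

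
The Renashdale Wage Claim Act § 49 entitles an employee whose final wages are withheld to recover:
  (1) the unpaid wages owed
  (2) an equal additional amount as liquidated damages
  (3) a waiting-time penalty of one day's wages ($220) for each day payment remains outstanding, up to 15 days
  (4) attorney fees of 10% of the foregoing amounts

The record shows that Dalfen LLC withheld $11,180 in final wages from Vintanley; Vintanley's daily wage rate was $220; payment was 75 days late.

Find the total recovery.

Liquidated damages (equal amount): $11,180
Penalty days: min(75, 15) = 15
Waiting-time penalty: 15 × $220 = $3,300
Subtotal: $11,180 + $11,180 + $3,300 = $25,660
Attorney fees: 10% of $25,660 = $2,566
Total award: $25,660 + $2,566 = $28,226

$28,226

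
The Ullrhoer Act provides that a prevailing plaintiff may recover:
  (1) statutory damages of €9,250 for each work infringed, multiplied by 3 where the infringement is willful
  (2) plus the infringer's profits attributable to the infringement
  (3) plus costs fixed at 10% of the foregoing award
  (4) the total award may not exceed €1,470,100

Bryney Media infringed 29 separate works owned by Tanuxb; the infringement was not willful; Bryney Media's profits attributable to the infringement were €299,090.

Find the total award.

Award: €624,074

Statutory damages: 29 × €9,250 = €268,250
Infringement not willful: no ×3 enhancement.
Combined award: €268,250 + €299,090 = €567,340
Costs: 10% of €567,340 = €56,734
Award plus costs: €567,340 + €56,734 = €624,074
Cap at €1,470,100: €624,074 is within the cap, no reduction.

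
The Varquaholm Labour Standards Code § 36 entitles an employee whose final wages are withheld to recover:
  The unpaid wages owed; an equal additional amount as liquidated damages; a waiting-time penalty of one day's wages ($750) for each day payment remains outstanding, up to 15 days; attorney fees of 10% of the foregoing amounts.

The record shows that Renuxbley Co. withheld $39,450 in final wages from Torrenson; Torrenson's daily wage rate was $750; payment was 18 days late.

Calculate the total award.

Liquidated damages (equal amount): $39,450
Penalty days: min(18, 15) = 15
Waiting-time penalty: 15 × $750 = $11,250
Subtotal: $39,450 + $39,450 + $11,250 = $90,150
Attorney fees: 10% of $90,150 = $9,015
Total award: $90,150 + $9,015 = $99,165

$99,165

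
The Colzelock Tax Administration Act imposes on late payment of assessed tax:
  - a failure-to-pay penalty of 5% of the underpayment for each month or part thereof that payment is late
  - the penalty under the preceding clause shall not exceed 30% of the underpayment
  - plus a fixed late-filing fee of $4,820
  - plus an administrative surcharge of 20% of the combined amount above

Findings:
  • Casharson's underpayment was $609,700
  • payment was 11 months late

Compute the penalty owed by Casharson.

Penalty: $225,276

Accrued rate: 5% × 11 = 55%, capped at 30% → 30%
Failure-to-pay penalty: 30% of $609,700 = $182,910
Penalty before surcharge: $182,910 + $4,820 = $187,730
Administrative surcharge: 20% of $187,730 = $37,546
Total penalty: $187,730 + $37,546 = $225,276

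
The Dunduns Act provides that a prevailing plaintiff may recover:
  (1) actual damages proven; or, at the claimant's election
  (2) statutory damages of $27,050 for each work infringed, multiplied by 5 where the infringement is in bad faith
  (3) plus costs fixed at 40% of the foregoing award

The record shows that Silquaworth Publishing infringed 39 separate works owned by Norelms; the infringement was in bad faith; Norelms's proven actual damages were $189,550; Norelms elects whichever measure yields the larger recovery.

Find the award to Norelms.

$7,384,650

Statutory damages: 39 × $27,050 = $1,054,950
Multiplied by 5: 5 × $1,054,950 = $5,274,750
Greater of actual damages ($189,550) or enhanced statutory damages ($5,274,750): $5,274,750
Costs: 40% of $5,274,750 = $2,109,900
Award plus costs: $5,274,750 + $2,109,900 = $7,384,650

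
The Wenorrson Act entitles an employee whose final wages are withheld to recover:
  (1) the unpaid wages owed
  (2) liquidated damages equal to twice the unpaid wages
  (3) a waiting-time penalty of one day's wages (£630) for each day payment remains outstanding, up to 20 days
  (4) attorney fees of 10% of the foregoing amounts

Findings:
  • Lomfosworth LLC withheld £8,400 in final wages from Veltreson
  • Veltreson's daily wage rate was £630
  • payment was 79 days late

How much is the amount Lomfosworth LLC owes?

Doubled: 2 × £8,400 = £16,800
Penalty days: min(79, 20) = 20
Waiting-time penalty: 20 × £630 = £12,600
Subtotal: £8,400 + £16,800 + £12,600 = £37,800
Attorney fees: 10% of £37,800 = £3,780
Total award: £37,800 + £3,780 = £41,580

£41,580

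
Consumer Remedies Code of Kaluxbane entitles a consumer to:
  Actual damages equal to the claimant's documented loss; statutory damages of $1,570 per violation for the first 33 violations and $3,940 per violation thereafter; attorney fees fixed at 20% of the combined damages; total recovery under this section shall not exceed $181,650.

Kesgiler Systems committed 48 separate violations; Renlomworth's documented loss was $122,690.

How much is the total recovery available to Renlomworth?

First 33 violations: 33 × $1,570 = $51,810
Remaining violations: (48 − 33) × $3,940 = $59,100
Statutory damages: $51,810 + $59,100 = $110,910
Combined damages: $122,690 + $110,910 = $233,600
Attorney fees: 20% of $233,600 = $46,720
Total before cap: $233,600 + $46,720 = $280,320
Cap at $181,650: $280,320 exceeds the cap → $181,650

$181,650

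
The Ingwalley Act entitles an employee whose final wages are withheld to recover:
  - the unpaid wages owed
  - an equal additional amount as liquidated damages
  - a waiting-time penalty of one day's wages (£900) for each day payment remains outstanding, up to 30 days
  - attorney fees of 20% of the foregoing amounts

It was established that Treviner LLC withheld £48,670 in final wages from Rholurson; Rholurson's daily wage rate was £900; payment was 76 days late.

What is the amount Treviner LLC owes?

Liquidated damages (equal amount): £48,670
Penalty days: min(76, 30) = 30
Waiting-time penalty: 30 × £900 = £27,000
Subtotal: £48,670 + £48,670 + £27,000 = £124,340
Attorney fees: 20% of £124,340 = £24,868
Total award: £124,340 + £24,868 = £149,208

Total award: £149,208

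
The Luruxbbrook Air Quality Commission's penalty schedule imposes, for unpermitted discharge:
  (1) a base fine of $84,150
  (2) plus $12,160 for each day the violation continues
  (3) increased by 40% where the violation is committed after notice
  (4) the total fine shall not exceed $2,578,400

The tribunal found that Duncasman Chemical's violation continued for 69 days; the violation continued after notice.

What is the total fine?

Per-day component: 69 × $12,160 = $839,040
Base plus per-day: $84,150 + $839,040 = $923,190
Enhancement: 40% of $923,190 = $369,276
Enhanced fine: $923,190 + $369,276 = $1,292,466
Cap at $2,578,400: $1,292,466 is within the cap, no reduction.

$1,292,466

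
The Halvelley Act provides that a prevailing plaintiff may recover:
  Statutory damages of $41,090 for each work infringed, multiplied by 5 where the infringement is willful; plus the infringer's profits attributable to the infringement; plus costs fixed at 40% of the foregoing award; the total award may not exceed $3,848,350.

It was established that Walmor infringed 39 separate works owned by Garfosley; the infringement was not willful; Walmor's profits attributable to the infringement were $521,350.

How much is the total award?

$2,973,404

Statutory damages: 39 × $41,090 = $1,602,510
Infringement not willful: no ×5 enhancement.
Combined award: $1,602,510 + $521,350 = $2,123,860
Costs: 40% of $2,123,860 = $849,544
Award plus costs: $2,123,860 + $849,544 = $2,973,404
Cap at $3,848,350: $2,973,404 is within the cap, no reduction.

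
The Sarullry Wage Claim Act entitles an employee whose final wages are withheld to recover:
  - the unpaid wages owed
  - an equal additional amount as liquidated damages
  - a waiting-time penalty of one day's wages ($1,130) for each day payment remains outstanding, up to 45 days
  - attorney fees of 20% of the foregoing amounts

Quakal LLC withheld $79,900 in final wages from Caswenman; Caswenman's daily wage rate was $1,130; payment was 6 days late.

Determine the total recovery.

Liquidated damages (equal amount): $79,900
Penalty days: min(6, 45) = 6
Waiting-time penalty: 6 × $1,130 = $6,780
Subtotal: $79,900 + $79,900 + $6,780 = $166,580
Attorney fees: 20% of $166,580 = $33,316
Total award: $166,580 + $33,316 = $199,896

$199,896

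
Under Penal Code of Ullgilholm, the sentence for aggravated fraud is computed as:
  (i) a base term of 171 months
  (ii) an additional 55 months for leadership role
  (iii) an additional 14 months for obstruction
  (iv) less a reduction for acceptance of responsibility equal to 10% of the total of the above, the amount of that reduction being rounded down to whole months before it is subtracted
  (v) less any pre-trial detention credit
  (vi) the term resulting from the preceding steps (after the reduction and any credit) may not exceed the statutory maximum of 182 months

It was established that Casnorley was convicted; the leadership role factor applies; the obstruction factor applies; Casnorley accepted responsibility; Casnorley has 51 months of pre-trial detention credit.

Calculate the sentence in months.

Leadership role enhancement: +55 months
Obstruction enhancement: +14 months
Adjusted term: 171 months + 55 months + 14 months = 240 months
Acceptance of responsibility reduction: 10% of 240 months = 24 months (rounded down)
After reduction: 240 − 24 = 216 months
Less pre-trial detention credit: 216 months − 51 months = 165 months
Cap at 182 months: 165 months is within the cap, no reduction.

165 months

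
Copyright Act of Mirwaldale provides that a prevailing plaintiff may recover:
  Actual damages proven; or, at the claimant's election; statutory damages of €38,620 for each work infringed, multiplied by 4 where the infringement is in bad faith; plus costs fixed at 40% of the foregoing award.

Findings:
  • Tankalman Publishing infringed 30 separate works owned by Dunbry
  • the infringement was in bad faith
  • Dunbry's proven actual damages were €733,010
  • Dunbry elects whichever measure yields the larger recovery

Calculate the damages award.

Statutory damages: 30 × €38,620 = €1,158,600
Multiplied by 4: 4 × €1,158,600 = €4,634,400
Greater of actual damages (€733,010) or enhanced statutory damages (€4,634,400): €4,634,400
Costs: 40% of €4,634,400 = €1,853,760
Award plus costs: €4,634,400 + €1,853,760 = €6,488,160

€6,488,160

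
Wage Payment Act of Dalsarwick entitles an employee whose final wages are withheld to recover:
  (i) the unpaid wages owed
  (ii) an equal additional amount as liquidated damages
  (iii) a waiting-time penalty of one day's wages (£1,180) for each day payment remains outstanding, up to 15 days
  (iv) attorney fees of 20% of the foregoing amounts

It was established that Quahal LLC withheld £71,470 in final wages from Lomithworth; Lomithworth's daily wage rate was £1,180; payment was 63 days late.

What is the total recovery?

£192,768

Liquidated damages (equal amount): £71,470
Penalty days: min(63, 15) = 15
Waiting-time penalty: 15 × £1,180 = £17,700
Subtotal: £71,470 + £71,470 + £17,700 = £160,640
Attorney fees: 20% of £160,640 = £32,128
Total award: £160,640 + £32,128 = £192,768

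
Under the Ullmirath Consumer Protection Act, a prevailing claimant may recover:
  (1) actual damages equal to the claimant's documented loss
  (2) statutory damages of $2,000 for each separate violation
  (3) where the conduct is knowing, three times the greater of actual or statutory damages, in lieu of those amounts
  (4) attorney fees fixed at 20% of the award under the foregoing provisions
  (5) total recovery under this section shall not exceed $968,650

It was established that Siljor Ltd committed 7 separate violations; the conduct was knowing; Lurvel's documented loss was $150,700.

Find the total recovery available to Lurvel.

Statutory damages: 7 × $2,000 = $14,000
Greater of actual damages ($150,700) or statutory damages ($14,000): $150,700
Trebled: 3 × $150,700 = $452,100
Attorney fees: 20% of $452,100 = $90,420
Total before cap: $452,100 + $90,420 = $542,520
Cap at $968,650: $542,520 is within the cap, no reduction.

$542,520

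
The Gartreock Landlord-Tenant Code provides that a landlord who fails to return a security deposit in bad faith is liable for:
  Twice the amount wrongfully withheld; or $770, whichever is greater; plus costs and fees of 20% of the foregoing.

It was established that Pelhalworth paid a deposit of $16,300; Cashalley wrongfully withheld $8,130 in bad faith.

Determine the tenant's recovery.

Doubled: 2 × $8,130 = $16,260
Minimum $770: $16,260 meets the minimum, no increase.
Costs and fees: 20% of $16,260 = $3,252
Total recovery: $16,260 + $3,252 = $19,512

$19,512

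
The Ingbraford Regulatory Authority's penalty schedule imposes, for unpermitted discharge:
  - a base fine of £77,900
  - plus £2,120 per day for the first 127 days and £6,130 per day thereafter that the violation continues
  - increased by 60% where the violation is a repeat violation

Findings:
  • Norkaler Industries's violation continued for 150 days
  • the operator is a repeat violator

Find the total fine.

First 127 days: 127 × £2,120 = £269,240
Remaining days: (150 − 127) × £6,130 = £140,990
Per-day component: £269,240 + £140,990 = £410,230
Base plus per-day: £77,900 + £410,230 = £488,130
Enhancement: 60% of £488,130 = £292,878
Enhanced fine: £488,130 + £292,878 = £781,008

Civil penalty: £781,008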